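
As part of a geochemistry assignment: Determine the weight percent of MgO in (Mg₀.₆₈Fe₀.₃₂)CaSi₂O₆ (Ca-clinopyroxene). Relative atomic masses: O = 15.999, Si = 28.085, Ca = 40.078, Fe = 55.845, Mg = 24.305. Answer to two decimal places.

12.09 wt%

Molar mass of (Mg₀.₆₈Fe₀.₃₂)CaSi₂O₆ = 0.68·24.305 + 0.32·55.845 + 1·40.078 + 2·28.085 + 6·15.999 = 226.640 g/mol.
Each formula unit contains 0.68 Mg, equivalent to 0.68/1 = 0.6800 mol MgO.
M(MgO) = 1×24.305 + 1×15.999 = 40.304 g/mol.
Mass of MgO per formula unit = 0.6800 × 40.304 = 27.407 g.
MgO wt% = 27.407 / 226.640 × 100 = 12.09%.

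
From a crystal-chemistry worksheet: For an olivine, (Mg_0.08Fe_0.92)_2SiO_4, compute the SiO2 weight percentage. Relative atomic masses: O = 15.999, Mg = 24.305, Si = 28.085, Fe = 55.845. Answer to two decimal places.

30.23 wt%

Formula mass = 198.725 g/mol.
1 Si → 1.0000 mol SiO2 per formula unit; M(SiO2) = 60.083, so SiO2 mass = 60.083 g.
60.083/198.725 × 100 = 30.23 wt%.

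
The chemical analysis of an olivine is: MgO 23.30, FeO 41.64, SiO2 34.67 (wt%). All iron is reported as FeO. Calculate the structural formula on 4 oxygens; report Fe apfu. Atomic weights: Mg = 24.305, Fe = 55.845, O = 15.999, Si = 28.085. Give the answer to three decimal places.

MgO: 23.30/40.304 = 0.57811 mol → 0.57811 mol Mg, 0.57811 mol O.
FeO: 41.64/71.844 = 0.57959 mol → 0.57959 mol Fe, 0.57959 mol O.
SiO2: 34.67/60.083 = 0.57704 mol → 0.57704 mol Si, 1.15408 mol O.
Total oxygen = 2.31178 mol. Normalization factor = 4/2.31178 = 1.73027.
Fe per 4 O = 0.57959 × 1.73027 = 1.003.

1.003 Fe apfu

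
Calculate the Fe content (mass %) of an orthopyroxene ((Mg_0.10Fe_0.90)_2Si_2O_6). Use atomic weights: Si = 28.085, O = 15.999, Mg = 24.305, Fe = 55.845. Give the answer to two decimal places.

Formula mass = 0.20×24.305 + 1.80×55.845 + 2×28.085 + 6×15.999 = 257.546 g/mol, of which 100.521 g is Fe.
So Fe makes up 100.521/257.546 = 0.3903 of the mass, i.e. 39.03%.

39.03 mass %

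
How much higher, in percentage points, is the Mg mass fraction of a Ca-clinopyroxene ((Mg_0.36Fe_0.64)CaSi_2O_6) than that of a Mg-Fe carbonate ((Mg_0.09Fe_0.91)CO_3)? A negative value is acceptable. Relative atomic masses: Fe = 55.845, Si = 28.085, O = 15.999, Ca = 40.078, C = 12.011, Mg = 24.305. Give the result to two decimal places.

First mineral: 8.750 g Mg in 236.733 g formula = 3.70 wt% Mg.
Second mineral: 2.187 g Mg in 113.014 g formula = 1.94 wt% Mg.
3.70% − 1.94% gives a difference of 1.76 percentage points.

1.76 percentage points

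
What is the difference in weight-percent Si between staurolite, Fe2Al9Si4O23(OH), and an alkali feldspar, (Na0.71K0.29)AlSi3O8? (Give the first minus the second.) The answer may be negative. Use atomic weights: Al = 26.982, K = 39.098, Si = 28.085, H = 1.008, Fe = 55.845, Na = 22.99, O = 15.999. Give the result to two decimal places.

M(Fe2Al9Si4O23(OH)) = 851.852 g/mol, so wt% Si = 112.340/851.852 × 100 = 13.19%.
M((Na0.71K0.29)AlSi3O8) = 266.890 g/mol, so wt% Si = 84.255/266.890 × 100 = 31.57%.
13.19 − 31.57 = -18.38 pp.

-18.38 percentage points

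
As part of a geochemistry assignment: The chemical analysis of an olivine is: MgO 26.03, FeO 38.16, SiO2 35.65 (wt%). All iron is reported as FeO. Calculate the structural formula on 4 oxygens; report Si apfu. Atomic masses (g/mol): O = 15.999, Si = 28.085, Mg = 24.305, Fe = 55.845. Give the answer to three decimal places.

1.004 Si apfu

MgO (M=40.304): mol = 0.64584; Mg = 0.64584, O = 0.64584.
FeO (M=71.844): mol = 0.53115; Fe = 0.53115, O = 0.53115.
SiO2 (M=60.083): mol = 0.59335; Si = 0.59335, O = 1.18670.
ΣO = 2.36369; factor = 4/ΣO = 1.69227.
Si apfu = 0.59335 × 1.69227 = 1.004.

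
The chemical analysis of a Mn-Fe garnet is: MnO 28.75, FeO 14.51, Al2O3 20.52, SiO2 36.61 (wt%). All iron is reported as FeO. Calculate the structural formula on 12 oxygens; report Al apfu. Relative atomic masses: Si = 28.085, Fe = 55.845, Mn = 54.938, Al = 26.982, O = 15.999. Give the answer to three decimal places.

1.988 Al apfu

MnO: 28.75/70.937 = 0.40529 mol → 0.40529 mol Mn, 0.40529 mol O.
FeO: 14.51/71.844 = 0.20197 mol → 0.20197 mol Fe, 0.20197 mol O.
Al2O3: 20.52/101.961 = 0.20125 mol → 0.40250 mol Al, 0.60375 mol O.
SiO2: 36.61/60.083 = 0.60932 mol → 0.60932 mol Si, 1.21864 mol O.
Total oxygen = 2.42965 mol. Normalization factor = 12/2.42965 = 4.93898.
Al per 12 O = 0.40250 × 4.93898 = 1.988.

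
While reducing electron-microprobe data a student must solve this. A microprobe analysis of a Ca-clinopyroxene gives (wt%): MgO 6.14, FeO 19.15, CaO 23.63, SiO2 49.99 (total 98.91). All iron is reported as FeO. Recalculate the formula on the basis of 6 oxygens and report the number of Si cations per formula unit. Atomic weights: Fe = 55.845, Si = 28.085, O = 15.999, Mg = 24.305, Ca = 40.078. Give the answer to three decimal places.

6.14 wt% MgO ÷ 40.304 g/mol = 0.15234 mol, giving 0.15234 Mg and 0.15234 O.
19.15 wt% FeO ÷ 71.844 g/mol = 0.26655 mol, giving 0.26655 Fe and 0.26655 O.
23.63 wt% CaO ÷ 56.077 g/mol = 0.42138 mol, giving 0.42138 Ca and 0.42138 O.
49.99 wt% SiO2 ÷ 60.083 g/mol = 0.83202 mol, giving 0.83202 Si and 1.66404 O.
Oxygen sums to 2.50431; scaling by 6/2.50431 = 2.39587 puts the formula on 6 O.
Si: 0.83202 × 2.39587 = 1.993 atoms per formula unit.

1.993 Si apfu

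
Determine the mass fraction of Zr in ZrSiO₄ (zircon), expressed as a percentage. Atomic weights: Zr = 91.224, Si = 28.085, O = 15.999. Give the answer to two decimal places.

M(ZrSiO₄) = 183.305 g/mol.
Zr contributes 1 × 91.224 = 91.224 g per mole.
91.224/183.305 = 0.4977 → 49.77%.

49.77 weight percent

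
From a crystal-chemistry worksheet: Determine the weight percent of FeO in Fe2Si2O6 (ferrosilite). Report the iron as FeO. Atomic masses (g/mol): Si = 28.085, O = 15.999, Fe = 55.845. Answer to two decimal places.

54.46 wt%

Molar mass of Fe2Si2O6 = 2*55.845 + 2*28.085 + 6*15.999 = 263.854 g/mol.
Each formula unit contains 2 Fe, equivalent to 2/1 = 2.0000 mol FeO.
M(FeO) = 1×55.845 + 1×15.999 = 71.844 g/mol.
Mass of FeO per formula unit = 2.0000 × 71.844 = 143.688 g.
FeO wt% = 143.688 / 263.854 × 100 = 54.46%.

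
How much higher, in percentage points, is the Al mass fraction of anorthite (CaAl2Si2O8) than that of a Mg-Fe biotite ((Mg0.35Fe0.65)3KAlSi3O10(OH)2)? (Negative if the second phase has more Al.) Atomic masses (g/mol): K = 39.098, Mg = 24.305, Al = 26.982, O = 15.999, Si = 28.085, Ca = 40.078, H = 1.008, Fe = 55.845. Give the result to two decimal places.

13.76 percentage points

M(CaAl2Si2O8) = 278.204 g/mol, so wt% Al = 53.964/278.204 × 100 = 19.40%.
M((Mg0.35Fe0.65)3KAlSi3O10(OH)2) = 478.757 g/mol, so wt% Al = 26.982/478.757 × 100 = 5.64%.
19.40 − 5.64 = 13.76 pp.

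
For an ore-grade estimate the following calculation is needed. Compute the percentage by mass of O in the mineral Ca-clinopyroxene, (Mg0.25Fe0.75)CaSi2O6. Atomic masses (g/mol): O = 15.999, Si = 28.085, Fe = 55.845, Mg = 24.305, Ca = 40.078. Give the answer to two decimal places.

Molar mass of (Mg0.25Fe0.75)CaSi2O6: 0.25×24.305 + 0.75×55.845 + 1×40.078 + 2×28.085 + 6×15.999 = 240.202 g/mol.
Mass of O per formula unit: 6 × 15.999 = 95.994 g.
Weight fraction O = 95.994 / 240.202 = 0.3996.

39.96 wt%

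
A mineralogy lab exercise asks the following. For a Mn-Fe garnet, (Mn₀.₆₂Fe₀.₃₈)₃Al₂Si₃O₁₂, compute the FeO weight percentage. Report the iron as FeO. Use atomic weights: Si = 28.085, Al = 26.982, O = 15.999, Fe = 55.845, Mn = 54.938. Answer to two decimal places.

M((Mn₀.₆₂Fe₀.₃₈)₃Al₂Si₃O₁₂) = 496.055 g/mol; M(FeO) = 71.844 g/mol.
Moles FeO per formula unit = 1.14 Fe ÷ 1 = 1.1400.
FeO fraction = (1.1400 × 71.844) / 496.055 = 81.902/496.055 = 0.1651.

16.51 wt%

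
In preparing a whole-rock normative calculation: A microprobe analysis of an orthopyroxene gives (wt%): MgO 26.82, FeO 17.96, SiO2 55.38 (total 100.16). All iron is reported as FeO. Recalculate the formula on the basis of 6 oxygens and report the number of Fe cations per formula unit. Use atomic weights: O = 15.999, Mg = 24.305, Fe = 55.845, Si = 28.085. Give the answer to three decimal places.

0.544 Fe apfu

MgO (M=40.304): mol = 0.66544; Mg = 0.66544, O = 0.66544.
FeO (M=71.844): mol = 0.24999; Fe = 0.24999, O = 0.24999.
SiO2 (M=60.083): mol = 0.92172; Si = 0.92172, O = 1.84344.
ΣO = 2.75887; factor = 6/ΣO = 2.17480.
Fe apfu = 0.24999 × 2.17480 = 0.544.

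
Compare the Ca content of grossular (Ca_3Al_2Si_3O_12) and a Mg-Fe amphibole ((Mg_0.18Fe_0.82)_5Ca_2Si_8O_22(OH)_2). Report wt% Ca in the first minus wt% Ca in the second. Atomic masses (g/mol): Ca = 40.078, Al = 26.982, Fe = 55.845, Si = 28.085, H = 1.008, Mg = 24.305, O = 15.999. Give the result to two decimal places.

18.18 percentage points

First mineral: 120.234 g Ca in 450.441 g formula = 26.69 wt% Ca.
Second mineral: 80.156 g Ca in 941.667 g formula = 8.51 wt% Ca.
26.69% − 8.51% gives a difference of 18.18 percentage points.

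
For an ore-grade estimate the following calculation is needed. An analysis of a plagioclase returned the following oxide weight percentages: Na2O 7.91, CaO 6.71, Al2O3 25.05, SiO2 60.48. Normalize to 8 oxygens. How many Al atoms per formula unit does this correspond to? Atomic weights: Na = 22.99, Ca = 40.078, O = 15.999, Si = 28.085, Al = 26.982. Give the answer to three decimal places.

1.311 Al apfu

7.91 wt% Na2O ÷ 61.979 g/mol = 0.12762 mol, giving 0.25524 Na and 0.12762 O.
6.71 wt% CaO ÷ 56.077 g/mol = 0.11966 mol, giving 0.11966 Ca and 0.11966 O.
25.05 wt% Al2O3 ÷ 101.961 g/mol = 0.24568 mol, giving 0.49136 Al and 0.73704 O.
60.48 wt% SiO2 ÷ 60.083 g/mol = 1.00661 mol, giving 1.00661 Si and 2.01322 O.
Oxygen sums to 2.99754; scaling by 8/2.99754 = 2.66886 puts the formula on 8 O.
Al: 0.49136 × 2.66886 = 1.311 atoms per formula unit.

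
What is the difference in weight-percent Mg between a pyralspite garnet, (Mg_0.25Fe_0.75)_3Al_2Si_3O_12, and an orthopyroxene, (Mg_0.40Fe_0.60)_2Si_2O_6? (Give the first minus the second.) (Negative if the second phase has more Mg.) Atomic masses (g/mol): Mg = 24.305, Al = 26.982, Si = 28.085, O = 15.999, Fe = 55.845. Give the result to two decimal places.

First mineral: 18.229 g Mg in 474.087 g formula = 3.85 wt% Mg.
Second mineral: 19.444 g Mg in 238.622 g formula = 8.15 wt% Mg.
3.85% − 8.15% gives a difference of -4.30 percentage points.

-4.30 percentage points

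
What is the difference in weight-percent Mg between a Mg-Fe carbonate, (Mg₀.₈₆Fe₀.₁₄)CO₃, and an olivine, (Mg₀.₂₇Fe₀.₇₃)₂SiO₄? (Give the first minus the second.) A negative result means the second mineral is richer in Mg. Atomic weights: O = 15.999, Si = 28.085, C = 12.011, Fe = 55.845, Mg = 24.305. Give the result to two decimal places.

Mg in (Mg₀.₈₆Fe₀.₁₄)CO₃: molar mass 88.729 g/mol; 0.86×24.305 = 20.902 g → 23.56 wt%.
Mg in (Mg₀.₂₇Fe₀.₇₃)₂SiO₄: molar mass 186.739 g/mol; 0.54×24.305 = 13.125 g → 7.03 wt%.
Difference = 23.56 − 7.03 = 16.53 percentage points.

16.53 percentage points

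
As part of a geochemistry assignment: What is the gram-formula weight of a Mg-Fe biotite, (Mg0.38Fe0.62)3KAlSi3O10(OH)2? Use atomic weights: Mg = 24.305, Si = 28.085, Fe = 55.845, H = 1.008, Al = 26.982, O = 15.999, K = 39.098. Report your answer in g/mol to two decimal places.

Mg: 1.14 × 24.305 = 27.7077
Fe: 1.86 × 55.845 = 103.8717
K: 1 × 39.098 = 39.0980
Al: 1 × 26.982 = 26.9820
Si: 3 × 28.085 = 84.2550
O: 12 × 15.999 = 191.9880
H: 2 × 1.008 = 2.0160
Summing the contributions gives the formula mass.

475.92 g/mol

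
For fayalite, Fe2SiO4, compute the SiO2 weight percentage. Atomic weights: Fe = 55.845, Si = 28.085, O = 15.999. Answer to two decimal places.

29.49 wt%

M(Fe2SiO4) = 203.771 g/mol; M(SiO2) = 60.083 g/mol.
Moles SiO2 per formula unit = 1 Si ÷ 1 = 1.0000.
SiO2 fraction = (1.0000 × 60.083) / 203.771 = 60.083/203.771 = 0.2949.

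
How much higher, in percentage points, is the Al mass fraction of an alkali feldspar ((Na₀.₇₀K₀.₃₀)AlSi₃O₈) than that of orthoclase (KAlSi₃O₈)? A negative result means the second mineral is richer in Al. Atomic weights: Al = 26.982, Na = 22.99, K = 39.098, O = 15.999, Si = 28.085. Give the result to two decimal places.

0.41 percentage points

M((Na₀.₇₀K₀.₃₀)AlSi₃O₈) = 267.051 g/mol, so wt% Al = 26.982/267.051 × 100 = 10.10%.
M(KAlSi₃O₈) = 278.327 g/mol, so wt% Al = 26.982/278.327 × 100 = 9.69%.
10.10 − 9.69 = 0.41 pp.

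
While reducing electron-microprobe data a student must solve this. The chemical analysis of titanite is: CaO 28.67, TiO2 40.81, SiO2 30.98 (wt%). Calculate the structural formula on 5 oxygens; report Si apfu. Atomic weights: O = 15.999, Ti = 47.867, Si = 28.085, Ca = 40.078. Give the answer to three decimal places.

1.005 Si apfu

CaO: 28.67/56.077 = 0.51126 mol → 0.51126 mol Ca, 0.51126 mol O.
TiO2: 40.81/79.865 = 0.51099 mol → 0.51099 mol Ti, 1.02198 mol O.
SiO2: 30.98/60.083 = 0.51562 mol → 0.51562 mol Si, 1.03124 mol O.
Total oxygen = 2.56448 mol. Normalization factor = 5/2.56448 = 1.94971.
Si per 5 O = 0.51562 × 1.94971 = 1.005.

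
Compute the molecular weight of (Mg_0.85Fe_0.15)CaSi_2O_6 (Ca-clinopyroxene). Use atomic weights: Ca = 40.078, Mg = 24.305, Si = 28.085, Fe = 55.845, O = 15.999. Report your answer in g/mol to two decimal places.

221.28 g/mol

The formula mass is the sum 0.85×24.305 + 0.15×55.845 + 1×40.078 + 2×28.085 + 6×15.999.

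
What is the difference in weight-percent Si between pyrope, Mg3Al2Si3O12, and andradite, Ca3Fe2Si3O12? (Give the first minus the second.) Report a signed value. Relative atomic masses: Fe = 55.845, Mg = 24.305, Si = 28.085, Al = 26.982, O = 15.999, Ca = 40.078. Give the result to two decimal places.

4.32 percentage points

M(Mg3Al2Si3O12) = 403.122 g/mol, so wt% Si = 84.255/403.122 × 100 = 20.90%.
M(Ca3Fe2Si3O12) = 508.167 g/mol, so wt% Si = 84.255/508.167 × 100 = 16.58%.
20.90 − 16.58 = 4.32 pp.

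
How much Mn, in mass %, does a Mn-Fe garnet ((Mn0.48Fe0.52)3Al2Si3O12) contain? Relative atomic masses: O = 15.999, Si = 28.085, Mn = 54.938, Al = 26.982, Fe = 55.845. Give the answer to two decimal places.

Formula mass = 1.44×54.938 + 1.56×55.845 + 2×26.982 + 3×28.085 + 12×15.999 = 496.436 g/mol, of which 79.111 g is Mn.
So Mn makes up 79.111/496.436 = 0.1594 of the mass, i.e. 15.94%.

15.94 mass %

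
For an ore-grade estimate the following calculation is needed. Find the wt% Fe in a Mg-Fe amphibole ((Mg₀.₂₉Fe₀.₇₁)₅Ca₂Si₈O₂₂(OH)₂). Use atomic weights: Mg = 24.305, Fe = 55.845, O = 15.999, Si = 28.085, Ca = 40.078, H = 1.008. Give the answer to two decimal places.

21.45 weight percent

M((Mg₀.₂₉Fe₀.₇₁)₅Ca₂Si₈O₂₂(OH)₂) = 924.320 g/mol.
Fe contributes 3.55 × 55.845 = 198.250 g per mole.
198.250/924.320 = 0.2145 → 21.45%.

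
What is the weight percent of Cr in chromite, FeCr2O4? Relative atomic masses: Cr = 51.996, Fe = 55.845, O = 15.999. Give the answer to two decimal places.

Molar mass of FeCr2O4: 1·55.845 + 2·51.996 + 4·15.999 = 223.833 g/mol.
Mass of Cr per formula unit: 2 × 51.996 = 103.992 g.
Weight fraction Cr = 103.992 / 223.833 = 0.4646.

46.46 weight percent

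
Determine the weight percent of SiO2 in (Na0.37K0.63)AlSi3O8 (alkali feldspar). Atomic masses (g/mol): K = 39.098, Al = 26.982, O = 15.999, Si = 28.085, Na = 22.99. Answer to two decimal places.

66.18 wt%

Molar mass of (Na0.37K0.63)AlSi3O8 = 0.37*22.99 + 0.63*39.098 + 1*26.982 + 3*28.085 + 8*15.999 = 272.367 g/mol.
Each formula unit contains 3 Si, equivalent to 3/1 = 3.0000 mol SiO2.
M(SiO2) = 1×28.085 + 2×15.999 = 60.083 g/mol.
Mass of SiO2 per formula unit = 3.0000 × 60.083 = 180.249 g.
SiO2 wt% = 180.249 / 272.367 × 100 = 66.18%.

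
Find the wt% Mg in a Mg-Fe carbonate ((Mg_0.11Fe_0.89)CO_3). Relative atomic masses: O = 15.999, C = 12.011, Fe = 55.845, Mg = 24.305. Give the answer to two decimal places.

M((Mg_0.11Fe_0.89)CO_3) = 112.384 g/mol.
Mg contributes 0.11 × 24.305 = 2.674 g per mole.
2.674/112.384 = 0.0238 → 2.38%.

2.38 mass %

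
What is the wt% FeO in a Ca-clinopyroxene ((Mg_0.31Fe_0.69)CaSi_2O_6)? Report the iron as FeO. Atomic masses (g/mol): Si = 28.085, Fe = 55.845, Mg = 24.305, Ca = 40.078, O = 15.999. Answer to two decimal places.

Formula mass = 238.310 g/mol.
0.69 Fe → 0.6900 mol FeO per formula unit; M(FeO) = 71.844, so FeO mass = 49.572 g.
49.572/238.310 × 100 = 20.80 wt%.

20.80 wt%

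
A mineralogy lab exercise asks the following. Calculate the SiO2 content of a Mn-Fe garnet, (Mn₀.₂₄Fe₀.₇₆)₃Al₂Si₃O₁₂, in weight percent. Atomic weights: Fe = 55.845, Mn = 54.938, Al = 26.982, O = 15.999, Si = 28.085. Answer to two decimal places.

Formula mass = 497.089 g/mol.
3 Si → 3.0000 mol SiO2 per formula unit; M(SiO2) = 60.083, so SiO2 mass = 180.249 g.
180.249/497.089 × 100 = 36.26 wt%.

36.26 wt%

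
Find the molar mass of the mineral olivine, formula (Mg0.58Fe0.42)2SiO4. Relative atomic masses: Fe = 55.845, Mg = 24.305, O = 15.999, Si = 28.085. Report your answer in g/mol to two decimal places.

167.18 g/mol

The formula mass is the sum 1.16×24.305 + 0.84×55.845 + 1×28.085 + 4×15.999.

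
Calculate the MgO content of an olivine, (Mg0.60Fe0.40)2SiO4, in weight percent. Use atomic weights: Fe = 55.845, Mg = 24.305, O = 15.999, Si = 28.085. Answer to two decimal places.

Molar mass of (Mg0.60Fe0.40)2SiO4 = 1.20·24.305 + 0.80·55.845 + 1·28.085 + 4·15.999 = 165.923 g/mol.
Each formula unit contains 1.20 Mg, equivalent to 1.20/1 = 1.2000 mol MgO.
M(MgO) = 1×24.305 + 1×15.999 = 40.304 g/mol.
Mass of MgO per formula unit = 1.2000 × 40.304 = 48.365 g.
MgO wt% = 48.365 / 165.923 × 100 = 29.15%.

29.15 wt%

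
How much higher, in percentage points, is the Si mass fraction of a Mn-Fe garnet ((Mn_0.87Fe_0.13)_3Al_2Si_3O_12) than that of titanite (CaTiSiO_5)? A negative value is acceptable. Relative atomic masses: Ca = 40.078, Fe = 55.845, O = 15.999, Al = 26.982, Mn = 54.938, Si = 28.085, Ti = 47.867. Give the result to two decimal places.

M((Mn_0.87Fe_0.13)_3Al_2Si_3O_12) = 495.375 g/mol, so wt% Si = 84.255/495.375 × 100 = 17.01%.
M(CaTiSiO_5) = 196.025 g/mol, so wt% Si = 28.085/196.025 × 100 = 14.33%.
17.01 − 14.33 = 2.68 pp.

2.68 percentage points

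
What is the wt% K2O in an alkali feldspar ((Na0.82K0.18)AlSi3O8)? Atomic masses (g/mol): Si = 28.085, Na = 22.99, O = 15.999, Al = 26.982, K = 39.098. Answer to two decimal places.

Formula mass = 265.118 g/mol.
0.18 K → 0.0900 mol K2O per formula unit; M(K2O) = 94.195, so K2O mass = 8.478 g.
8.478/265.118 × 100 = 3.20 wt%.

3.20 wt%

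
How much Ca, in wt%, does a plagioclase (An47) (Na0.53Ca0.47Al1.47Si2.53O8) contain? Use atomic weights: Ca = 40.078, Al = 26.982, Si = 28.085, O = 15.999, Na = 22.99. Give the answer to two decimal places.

Molar mass of Na0.53Ca0.47Al1.47Si2.53O8: 0.53×22.99 + 0.47×40.078 + 1.47×26.982 + 2.53×28.085 + 8×15.999 = 269.732 g/mol.
Mass of Ca per formula unit: 0.47 × 40.078 = 18.837 g.
Weight fraction Ca = 18.837 / 269.732 = 0.0698.

6.98 wt%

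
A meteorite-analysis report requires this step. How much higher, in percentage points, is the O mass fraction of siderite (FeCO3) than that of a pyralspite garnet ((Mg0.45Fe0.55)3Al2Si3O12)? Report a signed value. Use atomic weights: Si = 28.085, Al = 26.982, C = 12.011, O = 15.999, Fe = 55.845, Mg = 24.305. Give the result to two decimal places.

-0.75 percentage points

O in FeCO3: molar mass 115.853 g/mol; 3×15.999 = 47.997 g → 41.43 wt%.
O in (Mg0.45Fe0.55)3Al2Si3O12: molar mass 455.163 g/mol; 12×15.999 = 191.988 g → 42.18 wt%.
Difference = 41.43 − 42.18 = -0.75 percentage points.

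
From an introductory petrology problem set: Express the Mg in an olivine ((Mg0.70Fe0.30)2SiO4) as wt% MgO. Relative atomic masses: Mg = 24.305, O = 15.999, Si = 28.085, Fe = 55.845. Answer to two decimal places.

Formula mass = 159.615 g/mol.
1.40 Mg → 1.4000 mol MgO per formula unit; M(MgO) = 40.304, so MgO mass = 56.426 g.
56.426/159.615 × 100 = 35.35 wt%.

35.35 wt%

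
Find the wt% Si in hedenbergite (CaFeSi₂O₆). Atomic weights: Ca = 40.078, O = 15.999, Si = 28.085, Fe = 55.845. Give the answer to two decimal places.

22.64 wt%

Formula mass = 1·40.078 + 1·55.845 + 2·28.085 + 6·15.999 = 248.087 g/mol, of which 56.170 g is Si.
So Si makes up 56.170/248.087 = 0.2264 of the mass, i.e. 22.64%.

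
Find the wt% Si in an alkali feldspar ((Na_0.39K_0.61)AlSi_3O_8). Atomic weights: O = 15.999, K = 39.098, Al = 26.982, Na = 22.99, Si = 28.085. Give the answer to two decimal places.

30.97 mass %

Molar mass of (Na_0.39K_0.61)AlSi_3O_8: 0.39·22.99 + 0.61·39.098 + 1·26.982 + 3·28.085 + 8·15.999 = 272.045 g/mol.
Mass of Si per formula unit: 3 × 28.085 = 84.255 g.
Weight fraction Si = 84.255 / 272.045 = 0.3097.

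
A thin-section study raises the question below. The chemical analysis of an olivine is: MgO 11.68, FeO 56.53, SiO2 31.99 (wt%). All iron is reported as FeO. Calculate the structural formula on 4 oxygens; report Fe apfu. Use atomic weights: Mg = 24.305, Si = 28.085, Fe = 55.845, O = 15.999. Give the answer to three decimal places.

1.470 Fe apfu

MgO (M=40.304): mol = 0.28980; Mg = 0.28980, O = 0.28980.
FeO (M=71.844): mol = 0.78684; Fe = 0.78684, O = 0.78684.
SiO2 (M=60.083): mol = 0.53243; Si = 0.53243, O = 1.06486.
ΣO = 2.14150; factor = 4/ΣO = 1.86785.
Fe apfu = 0.78684 × 1.86785 = 1.470.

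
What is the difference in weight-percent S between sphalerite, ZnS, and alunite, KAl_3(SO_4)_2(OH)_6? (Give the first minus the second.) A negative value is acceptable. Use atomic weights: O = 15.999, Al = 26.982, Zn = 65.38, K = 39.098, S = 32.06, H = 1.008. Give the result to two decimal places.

S in ZnS: molar mass 97.440 g/mol; 1×32.06 = 32.060 g → 32.90 wt%.
S in KAl_3(SO_4)_2(OH)_6: molar mass 414.198 g/mol; 2×32.06 = 64.120 g → 15.48 wt%.
Difference = 32.90 − 15.48 = 17.42 percentage points.

17.42 percentage points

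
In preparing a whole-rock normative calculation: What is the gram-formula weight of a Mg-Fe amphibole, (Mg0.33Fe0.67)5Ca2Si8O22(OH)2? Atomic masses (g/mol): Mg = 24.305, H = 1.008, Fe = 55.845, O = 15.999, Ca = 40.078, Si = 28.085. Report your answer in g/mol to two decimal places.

918.01 g/mol

M = 1.65*24.305 + 3.35*55.845 + 2*40.078 + 8*28.085 + 24*15.999 + 2*1.008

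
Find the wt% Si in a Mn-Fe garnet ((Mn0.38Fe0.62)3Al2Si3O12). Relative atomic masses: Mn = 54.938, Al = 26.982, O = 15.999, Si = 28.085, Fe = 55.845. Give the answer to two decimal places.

M((Mn0.38Fe0.62)3Al2Si3O12) = 496.708 g/mol.
Si contributes 3 × 28.085 = 84.255 g per mole.
84.255/496.708 = 0.1696 → 16.96%.

16.96 wt%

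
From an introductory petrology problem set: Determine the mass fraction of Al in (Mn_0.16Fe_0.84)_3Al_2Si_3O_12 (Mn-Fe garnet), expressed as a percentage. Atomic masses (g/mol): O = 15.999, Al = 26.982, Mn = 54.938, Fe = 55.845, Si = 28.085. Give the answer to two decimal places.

Formula mass = 0.48*54.938 + 2.52*55.845 + 2*26.982 + 3*28.085 + 12*15.999 = 497.307 g/mol, of which 53.964 g is Al.
So Al makes up 53.964/497.307 = 0.1085 of the mass, i.e. 10.85%.

10.85 wt%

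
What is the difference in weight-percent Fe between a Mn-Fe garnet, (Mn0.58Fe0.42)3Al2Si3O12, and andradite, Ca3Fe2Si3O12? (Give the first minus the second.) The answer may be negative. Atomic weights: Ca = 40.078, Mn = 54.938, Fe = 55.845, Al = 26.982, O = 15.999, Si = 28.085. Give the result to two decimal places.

M((Mn0.58Fe0.42)3Al2Si3O12) = 496.164 g/mol, so wt% Fe = 70.365/496.164 × 100 = 14.18%.
M(Ca3Fe2Si3O12) = 508.167 g/mol, so wt% Fe = 111.690/508.167 × 100 = 21.98%.
14.18 − 21.98 = -7.80 pp.

-7.80 percentage points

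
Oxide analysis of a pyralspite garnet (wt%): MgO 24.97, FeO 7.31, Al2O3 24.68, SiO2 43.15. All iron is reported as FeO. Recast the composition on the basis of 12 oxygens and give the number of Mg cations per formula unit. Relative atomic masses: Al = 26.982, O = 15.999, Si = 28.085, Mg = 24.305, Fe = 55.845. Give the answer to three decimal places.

2.578 Mg apfu

MgO: 24.97/40.304 = 0.61954 mol → 0.61954 mol Mg, 0.61954 mol O.
FeO: 7.31/71.844 = 0.10175 mol → 0.10175 mol Fe, 0.10175 mol O.
Al2O3: 24.68/101.961 = 0.24205 mol → 0.48410 mol Al, 0.72615 mol O.
SiO2: 43.15/60.083 = 0.71817 mol → 0.71817 mol Si, 1.43634 mol O.
Total oxygen = 2.88378 mol. Normalization factor = 12/2.88378 = 4.16121.
Mg per 12 O = 0.61954 × 4.16121 = 2.578.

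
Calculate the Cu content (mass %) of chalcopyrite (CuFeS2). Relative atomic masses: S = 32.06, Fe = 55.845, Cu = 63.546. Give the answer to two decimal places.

34.63 mass %

M(CuFeS2) = 183.511 g/mol.
Cu contributes 1 × 63.546 = 63.546 g per mole.
63.546/183.511 = 0.3463 → 34.63%.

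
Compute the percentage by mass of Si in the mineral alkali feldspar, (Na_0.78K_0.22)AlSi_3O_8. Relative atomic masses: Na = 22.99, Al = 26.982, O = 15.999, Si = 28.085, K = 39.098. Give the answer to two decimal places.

31.70 mass %

Formula mass = 0.78*22.99 + 0.22*39.098 + 1*26.982 + 3*28.085 + 8*15.999 = 265.763 g/mol, of which 84.255 g is Si.
So Si makes up 84.255/265.763 = 0.3170 of the mass, i.e. 31.70%.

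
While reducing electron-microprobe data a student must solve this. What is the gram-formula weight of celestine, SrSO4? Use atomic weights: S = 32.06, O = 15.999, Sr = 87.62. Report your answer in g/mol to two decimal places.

The formula mass is the sum 1×87.62 + 1×32.06 + 4×15.999.

183.68 g/mol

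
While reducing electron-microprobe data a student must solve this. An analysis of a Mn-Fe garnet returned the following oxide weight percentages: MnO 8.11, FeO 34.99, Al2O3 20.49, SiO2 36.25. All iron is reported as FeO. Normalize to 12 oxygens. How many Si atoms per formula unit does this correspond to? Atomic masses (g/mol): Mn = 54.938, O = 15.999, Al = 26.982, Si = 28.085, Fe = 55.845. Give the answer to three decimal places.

MnO: 8.11/70.937 = 0.11433 mol → 0.11433 mol Mn, 0.11433 mol O.
FeO: 34.99/71.844 = 0.48703 mol → 0.48703 mol Fe, 0.48703 mol O.
Al2O3: 20.49/101.961 = 0.20096 mol → 0.40192 mol Al, 0.60288 mol O.
SiO2: 36.25/60.083 = 0.60333 mol → 0.60333 mol Si, 1.20666 mol O.
Total oxygen = 2.41090 mol. Normalization factor = 12/2.41090 = 4.97739.
Si per 12 O = 0.60333 × 4.97739 = 3.003.

3.003 Si apfu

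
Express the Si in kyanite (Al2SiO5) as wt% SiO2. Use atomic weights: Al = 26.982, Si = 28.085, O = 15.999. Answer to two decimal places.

37.08 wt%

Molar mass of Al2SiO5 = 2×26.982 + 1×28.085 + 5×15.999 = 162.044 g/mol.
Each formula unit contains 1 Si, equivalent to 1/1 = 1.0000 mol SiO2.
M(SiO2) = 1×28.085 + 2×15.999 = 60.083 g/mol.
Mass of SiO2 per formula unit = 1.0000 × 60.083 = 60.083 g.
SiO2 wt% = 60.083 / 162.044 × 100 = 37.08%.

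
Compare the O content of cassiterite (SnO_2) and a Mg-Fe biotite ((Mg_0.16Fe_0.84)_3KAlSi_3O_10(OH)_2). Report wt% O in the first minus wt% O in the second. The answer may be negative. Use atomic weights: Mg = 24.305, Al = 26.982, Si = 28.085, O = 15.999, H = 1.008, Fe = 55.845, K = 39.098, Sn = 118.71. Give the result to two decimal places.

O in SnO_2: molar mass 150.708 g/mol; 2×15.999 = 31.998 g → 21.23 wt%.
O in (Mg_0.16Fe_0.84)_3KAlSi_3O_10(OH)_2: molar mass 496.735 g/mol; 12×15.999 = 191.988 g → 38.65 wt%.
Difference = 21.23 − 38.65 = -17.42 percentage points.

-17.42 percentage points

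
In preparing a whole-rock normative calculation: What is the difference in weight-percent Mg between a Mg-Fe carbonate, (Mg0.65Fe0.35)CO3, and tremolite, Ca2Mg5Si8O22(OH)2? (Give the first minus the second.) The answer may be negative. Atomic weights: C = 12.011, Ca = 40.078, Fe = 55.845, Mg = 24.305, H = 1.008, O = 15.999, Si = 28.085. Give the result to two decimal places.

1.61 percentage points

M((Mg0.65Fe0.35)CO3) = 95.352 g/mol, so wt% Mg = 15.798/95.352 × 100 = 16.57%.
M(Ca2Mg5Si8O22(OH)2) = 812.353 g/mol, so wt% Mg = 121.525/812.353 × 100 = 14.96%.
16.57 − 14.96 = 1.61 pp.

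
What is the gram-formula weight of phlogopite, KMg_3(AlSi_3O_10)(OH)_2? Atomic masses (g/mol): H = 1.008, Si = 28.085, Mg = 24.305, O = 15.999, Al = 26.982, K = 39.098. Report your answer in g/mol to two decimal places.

The formula mass is the sum 1·39.098 + 3·24.305 + 1·26.982 + 3·28.085 + 12·15.999 + 2·1.008.

417.25 g/mol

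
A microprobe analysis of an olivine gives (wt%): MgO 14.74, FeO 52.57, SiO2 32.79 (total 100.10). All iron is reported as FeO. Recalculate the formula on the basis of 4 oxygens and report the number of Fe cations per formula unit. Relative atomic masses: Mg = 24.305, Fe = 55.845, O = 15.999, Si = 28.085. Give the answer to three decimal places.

1.337 Fe apfu

MgO: 14.74/40.304 = 0.36572 mol → 0.36572 mol Mg, 0.36572 mol O.
FeO: 52.57/71.844 = 0.73172 mol → 0.73172 mol Fe, 0.73172 mol O.
SiO2: 32.79/60.083 = 0.54575 mol → 0.54575 mol Si, 1.09150 mol O.
Total oxygen = 2.18894 mol. Normalization factor = 4/2.18894 = 1.82737.
Fe per 4 O = 0.73172 × 1.82737 = 1.337.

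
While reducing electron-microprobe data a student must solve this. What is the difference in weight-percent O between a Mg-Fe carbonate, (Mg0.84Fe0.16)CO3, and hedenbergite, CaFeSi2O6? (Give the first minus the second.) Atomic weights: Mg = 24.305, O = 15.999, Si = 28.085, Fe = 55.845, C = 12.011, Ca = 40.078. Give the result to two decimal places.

15.02 percentage points

O in (Mg0.84Fe0.16)CO3: molar mass 89.359 g/mol; 3×15.999 = 47.997 g → 53.71 wt%.
O in CaFeSi2O6: molar mass 248.087 g/mol; 6×15.999 = 95.994 g → 38.69 wt%.
Difference = 53.71 − 38.69 = 15.02 percentage points.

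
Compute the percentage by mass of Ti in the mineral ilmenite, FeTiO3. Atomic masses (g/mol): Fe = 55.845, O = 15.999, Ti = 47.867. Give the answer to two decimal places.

31.55 mass %

Formula mass = 1*55.845 + 1*47.867 + 3*15.999 = 151.709 g/mol, of which 47.867 g is Ti.
So Ti makes up 47.867/151.709 = 0.3155 of the mass, i.e. 31.55%.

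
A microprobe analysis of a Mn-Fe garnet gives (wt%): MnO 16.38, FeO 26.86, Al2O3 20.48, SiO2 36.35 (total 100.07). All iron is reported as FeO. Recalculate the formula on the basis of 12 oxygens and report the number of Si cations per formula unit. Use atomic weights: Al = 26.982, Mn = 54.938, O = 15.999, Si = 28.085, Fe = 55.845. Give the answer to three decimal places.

3.003 Si apfu

MnO (M=70.937): mol = 0.23091; Mn = 0.23091, O = 0.23091.
FeO (M=71.844): mol = 0.37387; Fe = 0.37387, O = 0.37387.
Al2O3 (M=101.961): mol = 0.20086; Al = 0.40172, O = 0.60258.
SiO2 (M=60.083): mol = 0.60500; Si = 0.60500, O = 1.21000.
ΣO = 2.41736; factor = 12/ΣO = 4.96409.
Si apfu = 0.60500 × 4.96409 = 3.003.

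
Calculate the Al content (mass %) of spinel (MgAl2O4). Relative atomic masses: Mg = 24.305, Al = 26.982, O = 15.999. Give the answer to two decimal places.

Formula mass = 1×24.305 + 2×26.982 + 4×15.999 = 142.265 g/mol, of which 53.964 g is Al.
So Al makes up 53.964/142.265 = 0.3793 of the mass, i.e. 37.93%.

37.93 mass %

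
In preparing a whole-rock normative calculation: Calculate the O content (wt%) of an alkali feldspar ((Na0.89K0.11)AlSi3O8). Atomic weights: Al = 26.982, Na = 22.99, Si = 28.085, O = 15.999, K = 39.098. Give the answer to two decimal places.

48.48 wt%

Molar mass of (Na0.89K0.11)AlSi3O8: 0.89·22.99 + 0.11·39.098 + 1·26.982 + 3·28.085 + 8·15.999 = 263.991 g/mol.
Mass of O per formula unit: 8 × 15.999 = 127.992 g.
Weight fraction O = 127.992 / 263.991 = 0.4848.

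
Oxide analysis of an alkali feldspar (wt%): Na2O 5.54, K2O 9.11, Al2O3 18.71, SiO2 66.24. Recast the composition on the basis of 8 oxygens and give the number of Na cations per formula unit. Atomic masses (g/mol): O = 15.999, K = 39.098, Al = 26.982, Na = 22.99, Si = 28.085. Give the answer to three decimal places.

5.54 wt% Na2O ÷ 61.979 g/mol = 0.08939 mol, giving 0.17878 Na and 0.08939 O.
9.11 wt% K2O ÷ 94.195 g/mol = 0.09671 mol, giving 0.19342 K and 0.09671 O.
18.71 wt% Al2O3 ÷ 101.961 g/mol = 0.18350 mol, giving 0.36700 Al and 0.55050 O.
66.24 wt% SiO2 ÷ 60.083 g/mol = 1.10247 mol, giving 1.10247 Si and 2.20494 O.
Oxygen sums to 2.94154; scaling by 8/2.94154 = 2.71966 puts the formula on 8 O.
Na: 0.17878 × 2.71966 = 0.486 atoms per formula unit.

0.486 Na apfu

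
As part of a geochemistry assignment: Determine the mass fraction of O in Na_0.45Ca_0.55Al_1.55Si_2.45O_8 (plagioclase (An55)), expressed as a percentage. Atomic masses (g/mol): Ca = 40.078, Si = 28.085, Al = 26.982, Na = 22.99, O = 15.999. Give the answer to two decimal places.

Formula mass = 0.45*22.99 + 0.55*40.078 + 1.55*26.982 + 2.45*28.085 + 8*15.999 = 271.011 g/mol, of which 127.992 g is O.
So O makes up 127.992/271.011 = 0.4723 of the mass, i.e. 47.23%.

47.23 weight percent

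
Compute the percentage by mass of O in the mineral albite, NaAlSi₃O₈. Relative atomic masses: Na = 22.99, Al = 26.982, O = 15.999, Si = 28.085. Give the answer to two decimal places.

M(NaAlSi₃O₈) = 262.219 g/mol.
O contributes 8 × 15.999 = 127.992 g per mole.
127.992/262.219 = 0.4881 → 48.81%.

48.81 weight percent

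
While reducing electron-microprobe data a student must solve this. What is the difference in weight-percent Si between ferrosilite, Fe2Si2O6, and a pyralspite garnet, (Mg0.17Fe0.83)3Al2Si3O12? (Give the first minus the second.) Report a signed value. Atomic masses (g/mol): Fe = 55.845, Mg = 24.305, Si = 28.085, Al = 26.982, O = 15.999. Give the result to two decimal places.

M(Fe2Si2O6) = 263.854 g/mol, so wt% Si = 56.170/263.854 × 100 = 21.29%.
M((Mg0.17Fe0.83)3Al2Si3O12) = 481.657 g/mol, so wt% Si = 84.255/481.657 × 100 = 17.49%.
21.29 − 17.49 = 3.80 pp.

3.80 percentage points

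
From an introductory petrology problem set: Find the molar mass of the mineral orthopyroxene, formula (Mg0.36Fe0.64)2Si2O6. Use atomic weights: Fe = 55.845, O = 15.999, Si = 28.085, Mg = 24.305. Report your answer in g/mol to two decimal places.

Mg: 0.72 × 24.305 = 17.4996
Fe: 1.28 × 55.845 = 71.4816
Si: 2 × 28.085 = 56.1700
O: 6 × 15.999 = 95.9940
Summing the contributions gives the formula mass.

241.15 g/mol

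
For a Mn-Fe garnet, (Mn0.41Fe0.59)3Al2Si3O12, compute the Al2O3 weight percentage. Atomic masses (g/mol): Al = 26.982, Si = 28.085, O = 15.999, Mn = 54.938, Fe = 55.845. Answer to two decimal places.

Molar mass of (Mn0.41Fe0.59)3Al2Si3O12 = 1.23*54.938 + 1.77*55.845 + 2*26.982 + 3*28.085 + 12*15.999 = 496.626 g/mol.
Each formula unit contains 2 Al, equivalent to 2/2 = 1.0000 mol Al2O3.
M(Al2O3) = 2×26.982 + 3×15.999 = 101.961 g/mol.
Mass of Al2O3 per formula unit = 1.0000 × 101.961 = 101.961 g.
Al2O3 wt% = 101.961 / 496.626 × 100 = 20.53%.

20.53 wt%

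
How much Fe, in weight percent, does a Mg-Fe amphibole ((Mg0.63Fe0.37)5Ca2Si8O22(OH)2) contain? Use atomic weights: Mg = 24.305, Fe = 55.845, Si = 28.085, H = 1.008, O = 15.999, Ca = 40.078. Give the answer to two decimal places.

Molar mass of (Mg0.63Fe0.37)5Ca2Si8O22(OH)2: 3.15*24.305 + 1.85*55.845 + 2*40.078 + 8*28.085 + 24*15.999 + 2*1.008 = 870.702 g/mol.
Mass of Fe per formula unit: 1.85 × 55.845 = 103.313 g.
Weight fraction Fe = 103.313 / 870.702 = 0.1187.

11.87 weight percent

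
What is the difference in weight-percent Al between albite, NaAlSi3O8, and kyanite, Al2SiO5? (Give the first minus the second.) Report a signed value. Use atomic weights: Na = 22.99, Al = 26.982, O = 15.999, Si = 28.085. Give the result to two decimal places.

-23.01 percentage points

First mineral: 26.982 g Al in 262.219 g formula = 10.29 wt% Al.
Second mineral: 53.964 g Al in 162.044 g formula = 33.30 wt% Al.
10.29% − 33.30% gives a difference of -23.01 percentage points.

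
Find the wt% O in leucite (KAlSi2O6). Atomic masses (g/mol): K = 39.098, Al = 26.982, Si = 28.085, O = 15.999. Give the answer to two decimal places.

43.98 weight percent

Molar mass of KAlSi2O6: 1*39.098 + 1*26.982 + 2*28.085 + 6*15.999 = 218.244 g/mol.
Mass of O per formula unit: 6 × 15.999 = 95.994 g.
Weight fraction O = 95.994 / 218.244 = 0.4398.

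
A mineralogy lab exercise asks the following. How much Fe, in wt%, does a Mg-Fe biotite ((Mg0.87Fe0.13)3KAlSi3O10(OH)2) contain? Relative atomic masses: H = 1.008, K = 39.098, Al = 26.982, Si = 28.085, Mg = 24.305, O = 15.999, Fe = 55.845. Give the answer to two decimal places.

Formula mass = 2.61·24.305 + 0.39·55.845 + 1·39.098 + 1·26.982 + 3·28.085 + 12·15.999 + 2·1.008 = 429.555 g/mol, of which 21.780 g is Fe.
So Fe makes up 21.780/429.555 = 0.0507 of the mass, i.e. 5.07%.

5.07 wt%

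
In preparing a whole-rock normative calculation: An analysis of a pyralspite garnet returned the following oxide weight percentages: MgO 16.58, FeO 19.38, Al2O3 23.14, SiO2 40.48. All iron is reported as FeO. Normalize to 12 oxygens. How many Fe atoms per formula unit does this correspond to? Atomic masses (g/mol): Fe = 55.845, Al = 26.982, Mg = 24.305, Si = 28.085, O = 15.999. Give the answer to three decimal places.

16.58 wt% MgO ÷ 40.304 g/mol = 0.41137 mol, giving 0.41137 Mg and 0.41137 O.
19.38 wt% FeO ÷ 71.844 g/mol = 0.26975 mol, giving 0.26975 Fe and 0.26975 O.
23.14 wt% Al2O3 ÷ 101.961 g/mol = 0.22695 mol, giving 0.45390 Al and 0.68085 O.
40.48 wt% SiO2 ÷ 60.083 g/mol = 0.67373 mol, giving 0.67373 Si and 1.34746 O.
Oxygen sums to 2.70943; scaling by 12/2.70943 = 4.42898 puts the formula on 12 O.
Fe: 0.26975 × 4.42898 = 1.195 atoms per formula unit.

1.195 Fe apfu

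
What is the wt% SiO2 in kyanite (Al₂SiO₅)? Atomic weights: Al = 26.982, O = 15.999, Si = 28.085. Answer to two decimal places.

Formula mass = 162.044 g/mol.
1 Si → 1.0000 mol SiO2 per formula unit; M(SiO2) = 60.083, so SiO2 mass = 60.083 g.
60.083/162.044 × 100 = 37.08 wt%.

37.08 wt%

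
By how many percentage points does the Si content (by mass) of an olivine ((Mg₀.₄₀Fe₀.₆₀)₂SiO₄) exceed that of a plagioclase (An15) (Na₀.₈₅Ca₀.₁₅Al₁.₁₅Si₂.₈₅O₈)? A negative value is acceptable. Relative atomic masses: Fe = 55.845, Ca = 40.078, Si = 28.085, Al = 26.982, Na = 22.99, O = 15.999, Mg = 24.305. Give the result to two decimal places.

M((Mg₀.₄₀Fe₀.₆₀)₂SiO₄) = 178.539 g/mol, so wt% Si = 28.085/178.539 × 100 = 15.73%.
M(Na₀.₈₅Ca₀.₁₅Al₁.₁₅Si₂.₈₅O₈) = 264.617 g/mol, so wt% Si = 80.042/264.617 × 100 = 30.25%.
15.73 − 30.25 = -14.52 pp.

-14.52 percentage points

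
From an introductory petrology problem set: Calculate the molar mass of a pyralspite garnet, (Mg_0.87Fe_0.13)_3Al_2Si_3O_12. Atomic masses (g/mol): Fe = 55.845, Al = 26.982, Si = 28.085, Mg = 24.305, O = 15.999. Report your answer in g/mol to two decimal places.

The formula mass is the sum 2.61(24.305) + 0.39(55.845) + 2(26.982) + 3(28.085) + 12(15.999).

415.42 g/mol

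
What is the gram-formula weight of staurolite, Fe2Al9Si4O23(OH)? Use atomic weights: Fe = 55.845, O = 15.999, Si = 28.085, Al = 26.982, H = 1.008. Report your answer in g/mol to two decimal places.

851.85 g/mol

M = 2(55.845) + 9(26.982) + 4(28.085) + 24(15.999) + 1(1.008)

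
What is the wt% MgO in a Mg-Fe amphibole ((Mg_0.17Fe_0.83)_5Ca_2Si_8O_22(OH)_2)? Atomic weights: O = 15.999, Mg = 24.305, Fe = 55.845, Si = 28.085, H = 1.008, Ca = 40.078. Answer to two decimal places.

3.63 wt%

M((Mg_0.17Fe_0.83)_5Ca_2Si_8O_22(OH)_2) = 943.244 g/mol; M(MgO) = 40.304 g/mol.
Moles MgO per formula unit = 0.85 Mg ÷ 1 = 0.8500.
MgO fraction = (0.8500 × 40.304) / 943.244 = 34.258/943.244 = 0.0363.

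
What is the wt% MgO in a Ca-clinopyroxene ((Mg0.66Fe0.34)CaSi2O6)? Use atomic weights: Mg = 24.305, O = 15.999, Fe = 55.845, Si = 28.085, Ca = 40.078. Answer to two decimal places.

11.70 wt%

Molar mass of (Mg0.66Fe0.34)CaSi2O6 = 0.66*24.305 + 0.34*55.845 + 1*40.078 + 2*28.085 + 6*15.999 = 227.271 g/mol.
Each formula unit contains 0.66 Mg, equivalent to 0.66/1 = 0.6600 mol MgO.
M(MgO) = 1×24.305 + 1×15.999 = 40.304 g/mol.
Mass of MgO per formula unit = 0.6600 × 40.304 = 26.601 g.
MgO wt% = 26.601 / 227.271 × 100 = 11.70%.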